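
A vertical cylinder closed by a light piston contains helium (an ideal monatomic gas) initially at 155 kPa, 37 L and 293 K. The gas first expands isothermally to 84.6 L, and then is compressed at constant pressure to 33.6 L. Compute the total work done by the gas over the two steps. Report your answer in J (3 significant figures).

Step 1 (isothermal): W = P₁V₁ ln(V₂/V₁) = (5735) ln(84.6/37) = 4743 J.
After step 1: P = 67.79 kPa, V = 84.6 L, T = 293 K.
Step 2 (isobaric): W = PΔV = (67.79 kPa)(33.6 − 84.6 L) = -3457 J.
W_total = 4743 − 3457 = 1286 J.

W_total ≈ 1290 J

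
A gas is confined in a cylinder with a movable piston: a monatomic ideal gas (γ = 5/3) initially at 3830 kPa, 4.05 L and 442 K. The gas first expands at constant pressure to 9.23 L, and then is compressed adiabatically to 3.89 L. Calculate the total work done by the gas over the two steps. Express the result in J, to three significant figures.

Step 1 (isobaric): W = PΔV = (3830 kPa)(9.23 − 4.05 L) = 19839 J.
After step 1: P = 3830 kPa, V = 9.23 L, T = 1007 K.
Step 2 (adiabatic): W = (P₁V₁ − P₂V₂)/(γ−1) = (35351 − 62888)/0.667 = -41306 J.
W_total = 19839 − 41306 = -21466 J.

W_total ≈ -21500 J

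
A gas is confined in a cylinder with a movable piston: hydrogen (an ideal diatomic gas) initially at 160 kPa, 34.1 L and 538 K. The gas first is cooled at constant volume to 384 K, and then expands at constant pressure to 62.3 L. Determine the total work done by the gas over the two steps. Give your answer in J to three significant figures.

W_total ≈ 3220 J

Step 1 (isochoric): W = 0 (constant volume).
After step 1: P = 114.2 kPa (V unchanged).
Step 2 (isobaric): W = PΔV = (114.2 kPa)(62.3 − 34.1 L) = 3220 J.
W_total = 0 + 3220 = 3220 J.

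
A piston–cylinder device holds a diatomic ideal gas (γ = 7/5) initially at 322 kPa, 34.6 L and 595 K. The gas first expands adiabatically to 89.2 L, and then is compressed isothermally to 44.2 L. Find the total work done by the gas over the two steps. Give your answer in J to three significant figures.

W_total ≈ 3430 J

Step 1 (adiabatic): W = (P₁V₁ − P₂V₂)/(γ−1) = (11141 − 7628)/0.4 = 8783 J.
After step 1: P = 85.52 kPa, V = 89.2 L, T = 407.4 K.
Step 2 (isothermal): W = P₁V₁ ln(V₂/V₁) = (7628) ln(44.2/89.2) = -5356 J.
W_total = 8783 − 5356 = 3427 J.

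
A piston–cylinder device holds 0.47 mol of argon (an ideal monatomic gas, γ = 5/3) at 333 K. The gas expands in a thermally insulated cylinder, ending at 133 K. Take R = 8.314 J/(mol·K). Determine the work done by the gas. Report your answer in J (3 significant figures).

Adiabatic ⇒ Q = 0, so W_by = −ΔU = nCᵥ(T₁ − T₂).
Cᵥ = 3R/2 = 12.47 J/(mol·K).
W = (0.47)(12.47)(333 − 133) = 1172 J.

W ≈ 1170 J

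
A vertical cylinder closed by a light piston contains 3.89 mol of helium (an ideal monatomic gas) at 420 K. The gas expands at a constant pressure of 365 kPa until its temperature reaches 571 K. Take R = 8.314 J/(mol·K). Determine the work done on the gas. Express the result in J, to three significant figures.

Isobaric: W = P ΔV = nR ΔT.
W = (3.89)(8.314)(571 − 420) = 4884 J.
Work on gas = −W_by = -4884 J.

W ≈ -4880 J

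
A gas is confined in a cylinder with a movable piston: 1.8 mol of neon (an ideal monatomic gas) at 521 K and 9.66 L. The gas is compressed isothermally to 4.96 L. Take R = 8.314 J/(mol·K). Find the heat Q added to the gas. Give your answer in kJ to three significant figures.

Q ≈ -5.20 kJ

Isothermal ⇒ ΔU = 0, so Q = W = nRT ln(V₂/V₁).
Q = (1.8)(8.314)(521) ln(4.96/9.66) = 7797 × -0.6666 = -5197 J.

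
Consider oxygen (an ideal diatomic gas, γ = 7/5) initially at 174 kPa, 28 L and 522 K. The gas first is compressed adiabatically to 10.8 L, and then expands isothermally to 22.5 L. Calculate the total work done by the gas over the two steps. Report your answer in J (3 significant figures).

Step 1 (adiabatic): W = (P₁V₁ − P₂V₂)/(γ−1) = (4872 − 7132)/0.4 = -5650 J.
After step 1: P = 660.4 kPa, V = 10.8 L, T = 764.1 K.
Step 2 (isothermal): W = P₁V₁ ln(V₂/V₁) = (7132) ln(22.5/10.8) = 5235 J.
W_total = -5650 + 5235 = -415 J.

W_total ≈ -415 J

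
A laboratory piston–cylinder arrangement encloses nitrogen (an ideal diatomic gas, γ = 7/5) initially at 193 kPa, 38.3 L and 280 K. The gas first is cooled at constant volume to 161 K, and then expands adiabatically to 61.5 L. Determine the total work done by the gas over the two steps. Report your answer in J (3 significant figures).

Step 1 (isochoric): W = 0 (constant volume).
After step 1: P = 111 kPa (V unchanged).
Step 2 (adiabatic): W = (P₁V₁ − P₂V₂)/(γ−1) = (4250 − 3517)/0.4 = 1834 J.
W_total = 0 + 1834 = 1834 J.

W_total ≈ 1830 J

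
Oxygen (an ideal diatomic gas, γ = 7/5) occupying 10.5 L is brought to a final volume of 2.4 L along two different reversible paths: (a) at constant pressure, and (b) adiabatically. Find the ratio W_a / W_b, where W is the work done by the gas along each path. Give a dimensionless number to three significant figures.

Path (a) isobaric: W = P₁(V₂ − V₁) → W_a/(P₁V₁) = -0.7714.
Path (b) adiabatic: W = P₁V₁(1 − (V₁/V₂)^(γ−1))/(γ−1) → W_b/(P₁V₁) = -2.012.
W_a / W_b = -0.7714 / -2.012 = 0.3835.

W_a / W_b ≈ 0.383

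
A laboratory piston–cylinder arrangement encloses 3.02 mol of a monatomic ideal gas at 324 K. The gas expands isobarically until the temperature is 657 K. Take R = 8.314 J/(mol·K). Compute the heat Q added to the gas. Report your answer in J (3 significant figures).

Isobaric: W = nRΔT = (3.02)(8.314)(333) = 8361 J.
ΔU = nCᵥΔT with Cᵥ = 3R/2: ΔU = (3.02)(12.47)(333) = 12542 J.
Q = ΔU + W = 12542 + 8361 = 20903 J.

Q ≈ 20900 J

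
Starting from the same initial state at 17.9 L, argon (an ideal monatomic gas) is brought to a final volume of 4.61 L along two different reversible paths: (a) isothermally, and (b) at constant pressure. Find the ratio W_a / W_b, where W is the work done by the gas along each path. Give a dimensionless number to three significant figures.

W_a / W_b ≈ 1.83

Path (a) isothermal: W = P₁V₁ ln(V₂/V₁) → W_a/(P₁V₁) = -1.357.
Path (b) isobaric: W = P₁(V₂ − V₁) → W_b/(P₁V₁) = -0.7425.
W_a / W_b = -1.357 / -0.7425 = 1.827.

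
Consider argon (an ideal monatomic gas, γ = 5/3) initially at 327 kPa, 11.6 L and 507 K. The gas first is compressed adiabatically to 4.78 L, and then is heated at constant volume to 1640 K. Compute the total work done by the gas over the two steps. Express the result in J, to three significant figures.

W_total ≈ -4590 J

Step 1 (adiabatic): W = (P₁V₁ − P₂V₂)/(γ−1) = (3793 − 6850)/0.667 = -4585 J.
Step 2 (isochoric): W = 0 (constant volume).
W_total = -4585 + 0 = -4585 J.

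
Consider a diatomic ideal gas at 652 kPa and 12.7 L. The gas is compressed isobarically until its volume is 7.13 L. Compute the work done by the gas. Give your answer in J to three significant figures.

Isobaric: W = P ΔV.
W = (652 kPa)(7.13 − 12.7 L) = (652)(-5.57) = -3632 J.

W ≈ -3630 J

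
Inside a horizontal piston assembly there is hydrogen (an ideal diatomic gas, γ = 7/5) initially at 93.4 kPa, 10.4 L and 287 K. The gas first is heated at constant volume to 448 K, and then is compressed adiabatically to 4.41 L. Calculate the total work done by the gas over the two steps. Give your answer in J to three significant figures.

W_total ≈ -1550 J

Step 1 (isochoric): W = 0 (constant volume).
After step 1: P = 145.8 kPa (V unchanged).
Step 2 (adiabatic): W = (P₁V₁ − P₂V₂)/(γ−1) = (1516 − 2137)/0.4 = -1552 J.
W_total = 0 − 1552 = -1552 J.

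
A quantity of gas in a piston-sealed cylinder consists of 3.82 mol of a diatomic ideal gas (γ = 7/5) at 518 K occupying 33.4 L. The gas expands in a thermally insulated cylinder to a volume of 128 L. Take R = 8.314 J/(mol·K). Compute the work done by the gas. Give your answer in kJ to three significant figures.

Adiabatic: TV^(γ−1) = const with γ = 7/5.
T₂ = T₁ (V₁/V₂)^(γ−1) = 518 × (33.4/128)^0.4 = 518 × 0.5843 = 302.7 K.
W_by = nCᵥ(T₁ − T₂) = (3.82)(20.79)(518 − 302.7) = 17098 J.

W ≈ 17.1 kJ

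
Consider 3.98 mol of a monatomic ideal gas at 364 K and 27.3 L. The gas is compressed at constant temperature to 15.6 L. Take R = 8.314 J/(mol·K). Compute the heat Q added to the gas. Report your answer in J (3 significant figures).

Q ≈ -6740 J

Isothermal ⇒ ΔU = 0, so Q = W = nRT ln(V₂/V₁).
Q = (3.98)(8.314)(364) ln(15.6/27.3) = 12045 × -0.5596 = -6740 J.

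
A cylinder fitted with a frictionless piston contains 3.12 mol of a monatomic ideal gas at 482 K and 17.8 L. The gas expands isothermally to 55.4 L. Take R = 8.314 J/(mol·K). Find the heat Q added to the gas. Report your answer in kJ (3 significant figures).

Isothermal ⇒ ΔU = 0, so Q = W = nRT ln(V₂/V₁).
Q = (3.12)(8.314)(482) ln(55.4/17.8) = 12503 × 1.135 = 14196 J.

Q ≈ 14.2 kJ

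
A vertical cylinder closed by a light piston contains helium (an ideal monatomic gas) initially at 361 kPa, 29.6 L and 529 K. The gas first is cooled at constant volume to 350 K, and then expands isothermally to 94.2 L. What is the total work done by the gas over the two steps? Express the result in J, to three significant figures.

Step 1 (isochoric): W = 0 (constant volume).
After step 1: P = 238.8 kPa (V unchanged).
Step 2 (isothermal): W = P₁V₁ ln(V₂/V₁) = (7070) ln(94.2/29.6) = 8184 J.
W_total = 0 + 8184 = 8184 J.

W_total ≈ 8180 J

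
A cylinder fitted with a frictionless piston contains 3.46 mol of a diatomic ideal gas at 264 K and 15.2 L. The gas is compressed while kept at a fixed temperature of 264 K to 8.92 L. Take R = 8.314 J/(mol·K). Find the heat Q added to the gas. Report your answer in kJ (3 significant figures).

Q ≈ -4.05 kJ

Isothermal ⇒ ΔU = 0, so Q = W = nRT ln(V₂/V₁).
Q = (3.46)(8.314)(264) ln(8.92/15.2) = 7594 × -0.533 = -4048 J.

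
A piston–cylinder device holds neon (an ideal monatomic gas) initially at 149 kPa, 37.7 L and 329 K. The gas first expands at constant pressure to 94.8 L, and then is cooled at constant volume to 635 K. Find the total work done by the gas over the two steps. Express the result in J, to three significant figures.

Step 1 (isobaric): W = PΔV = (149 kPa)(94.8 − 37.7 L) = 8508 J.
Step 2 (isochoric): W = 0 (constant volume).
W_total = 8508 + 0 = 8508 J.

W_total ≈ 8510 J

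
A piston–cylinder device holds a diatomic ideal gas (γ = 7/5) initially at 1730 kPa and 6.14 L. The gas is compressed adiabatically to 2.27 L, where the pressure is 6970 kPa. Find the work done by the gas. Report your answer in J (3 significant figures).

W ≈ -13000 J

Adiabatic: W = (P₁V₁ − P₂V₂)/(γ − 1) with γ = 7/5.
P₁V₁ = 10622 J, P₂V₂ = 15822 J.
W = (10622 − 15822) / 0.4 = -12999 J.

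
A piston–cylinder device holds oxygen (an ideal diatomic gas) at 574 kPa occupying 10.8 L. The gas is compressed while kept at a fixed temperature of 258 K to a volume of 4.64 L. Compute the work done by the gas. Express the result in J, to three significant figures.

Isothermal: W = nRT ln(V₂/V₁) = P₁V₁ ln(V₂/V₁).
P₁V₁ = (574 kPa)(10.8 L) = 6199 J.
W = 6199 × ln(4.64/10.8) = 6199 × -0.8448
W_by_gas = -5237 J.

W ≈ -5240 J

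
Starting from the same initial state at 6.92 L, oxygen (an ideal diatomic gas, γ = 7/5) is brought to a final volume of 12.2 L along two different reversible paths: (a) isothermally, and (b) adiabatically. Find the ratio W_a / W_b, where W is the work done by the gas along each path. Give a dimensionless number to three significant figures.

Path (a) isothermal: W = P₁V₁ ln(V₂/V₁) → W_a/(P₁V₁) = 0.567.
Path (b) adiabatic: W = P₁V₁(1 − (V₁/V₂)^(γ−1))/(γ−1) → W_b/(P₁V₁) = 0.5073.
W_a / W_b = 0.567 / 0.5073 = 1.118.

W_a / W_b ≈ 1.12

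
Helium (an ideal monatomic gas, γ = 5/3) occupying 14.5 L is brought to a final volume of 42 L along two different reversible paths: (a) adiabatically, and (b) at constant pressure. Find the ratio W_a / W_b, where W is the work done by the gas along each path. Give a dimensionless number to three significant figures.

Path (a) adiabatic: W = P₁V₁(1 − (V₁/V₂)^(γ−1))/(γ−1) → W_a/(P₁V₁) = 0.7618.
Path (b) isobaric: W = P₁(V₂ − V₁) → W_b/(P₁V₁) = 1.897.
W_a / W_b = 0.7618 / 1.897 = 0.4017.

W_a / W_b ≈ 0.402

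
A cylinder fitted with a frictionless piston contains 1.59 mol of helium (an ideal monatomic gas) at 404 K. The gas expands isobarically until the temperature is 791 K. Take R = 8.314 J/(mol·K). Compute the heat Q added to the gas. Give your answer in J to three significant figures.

Q ≈ 12800 J

Isobaric: W = nRΔT = (1.59)(8.314)(387) = 5116 J.
ΔU = nCᵥΔT with Cᵥ = 3R/2: ΔU = (1.59)(12.47)(387) = 7674 J.
Q = ΔU + W = 7674 + 5116 = 12790 J.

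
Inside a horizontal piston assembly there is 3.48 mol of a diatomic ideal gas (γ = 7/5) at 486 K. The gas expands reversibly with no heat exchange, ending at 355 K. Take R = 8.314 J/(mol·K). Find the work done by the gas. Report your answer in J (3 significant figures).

Adiabatic ⇒ Q = 0, so W_by = −ΔU = nCᵥ(T₁ − T₂).
Cᵥ = 5R/2 = 20.79 J/(mol·K).
W = (3.48)(20.79)(486 − 355) = 9475 J.

W ≈ 9480 J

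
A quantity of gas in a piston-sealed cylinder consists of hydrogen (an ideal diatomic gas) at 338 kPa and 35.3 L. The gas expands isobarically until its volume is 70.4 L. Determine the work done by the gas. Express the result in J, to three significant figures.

W ≈ 11900 J

Isobaric: W = P ΔV.
W = (338 kPa)(70.4 − 35.3 L) = (338)(35.1) = 11864 J.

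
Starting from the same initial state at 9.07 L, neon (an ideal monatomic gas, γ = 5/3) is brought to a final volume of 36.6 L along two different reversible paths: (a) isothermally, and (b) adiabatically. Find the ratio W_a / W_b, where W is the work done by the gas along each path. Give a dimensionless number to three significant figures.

Path (a) isothermal: W = P₁V₁ ln(V₂/V₁) → W_a/(P₁V₁) = 1.395.
Path (b) adiabatic: W = P₁V₁(1 − (V₁/V₂)^(γ−1))/(γ−1) → W_b/(P₁V₁) = 0.9082.
W_a / W_b = 1.395 / 0.9082 = 1.536.

W_a / W_b ≈ 1.54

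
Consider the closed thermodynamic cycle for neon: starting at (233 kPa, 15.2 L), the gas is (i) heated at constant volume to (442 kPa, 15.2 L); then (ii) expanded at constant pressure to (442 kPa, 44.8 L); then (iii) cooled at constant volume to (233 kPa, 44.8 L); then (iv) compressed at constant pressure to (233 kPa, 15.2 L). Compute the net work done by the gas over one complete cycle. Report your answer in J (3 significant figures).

W_net ≈ 6190 J

Constant-volume legs do no work.
W(ii) = (442)(44.8 − 15.2) = 13083 J; W(iv) = (233)(15.2 − 44.8) = -6897 J.
W_net = 13083 − 6897 = 6186 J (the clockwise enclosed area).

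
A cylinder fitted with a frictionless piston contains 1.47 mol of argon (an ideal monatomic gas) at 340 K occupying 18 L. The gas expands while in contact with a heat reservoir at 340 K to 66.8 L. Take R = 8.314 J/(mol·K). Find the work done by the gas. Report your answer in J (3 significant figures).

W ≈ 5450 J

Isothermal: W = nRT ln(V₂/V₁).
W = (1.47)(8.314)(340) × ln(66.8/18)
  = 4155 × 1.311
W_by_gas = 5449 J.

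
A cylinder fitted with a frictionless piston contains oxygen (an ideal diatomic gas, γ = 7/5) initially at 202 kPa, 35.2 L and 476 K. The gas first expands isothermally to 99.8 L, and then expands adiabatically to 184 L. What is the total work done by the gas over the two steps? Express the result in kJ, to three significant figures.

W_total ≈ 11.3 kJ

Step 1 (isothermal): W = P₁V₁ ln(V₂/V₁) = (7110) ln(99.8/35.2) = 7410 J.
After step 1: P = 71.25 kPa, V = 99.8 L, T = 476 K.
Step 2 (adiabatic): W = (P₁V₁ − P₂V₂)/(γ−1) = (7110 − 5567)/0.4 = 3859 J.
W_total = 7410 + 3859 = 11268 J.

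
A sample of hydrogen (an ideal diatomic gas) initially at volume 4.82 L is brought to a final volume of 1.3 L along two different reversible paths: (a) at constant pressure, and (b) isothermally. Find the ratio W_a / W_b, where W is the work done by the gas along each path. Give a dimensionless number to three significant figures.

Path (a) isobaric: W = P₁(V₂ − V₁) → W_a/(P₁V₁) = -0.7303.
Path (b) isothermal: W = P₁V₁ ln(V₂/V₁) → W_b/(P₁V₁) = -1.31.
W_a / W_b = -0.7303 / -1.31 = 0.5573.

W_a / W_b ≈ 0.557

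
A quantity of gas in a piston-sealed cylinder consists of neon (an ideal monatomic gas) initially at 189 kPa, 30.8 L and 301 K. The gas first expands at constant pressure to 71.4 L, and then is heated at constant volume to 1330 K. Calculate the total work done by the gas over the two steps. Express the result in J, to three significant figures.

W_total ≈ 7670 J

Step 1 (isobaric): W = PΔV = (189 kPa)(71.4 − 30.8 L) = 7673 J.
Step 2 (isochoric): W = 0 (constant volume).
W_total = 7673 + 0 = 7673 J.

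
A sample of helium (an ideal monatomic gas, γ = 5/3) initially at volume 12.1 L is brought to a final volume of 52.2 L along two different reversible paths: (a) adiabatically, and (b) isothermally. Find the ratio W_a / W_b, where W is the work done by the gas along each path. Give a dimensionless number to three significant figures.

Path (a) adiabatic: W = P₁V₁(1 − (V₁/V₂)^(γ−1))/(γ−1) → W_a/(P₁V₁) = 0.934.
Path (b) isothermal: W = P₁V₁ ln(V₂/V₁) → W_b/(P₁V₁) = 1.462.
W_a / W_b = 0.934 / 1.462 = 0.6389.

W_a / W_b ≈ 0.639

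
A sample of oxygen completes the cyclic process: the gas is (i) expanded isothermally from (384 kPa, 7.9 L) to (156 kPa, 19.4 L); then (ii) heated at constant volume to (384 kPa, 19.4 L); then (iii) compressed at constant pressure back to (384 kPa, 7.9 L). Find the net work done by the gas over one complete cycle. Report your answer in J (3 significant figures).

W_net ≈ -1690 J

Leg (i): W = PᵢVᵢ ln(V_f/Vᵢ) = (3034) ln(19.4/7.9) = 2725 J.
Leg (ii): W = 0.
Leg (iii): W = PΔV = (384)(7.9 − 19.4) = -4416 J.
W_net = 2725 − 4416 = -1691 J.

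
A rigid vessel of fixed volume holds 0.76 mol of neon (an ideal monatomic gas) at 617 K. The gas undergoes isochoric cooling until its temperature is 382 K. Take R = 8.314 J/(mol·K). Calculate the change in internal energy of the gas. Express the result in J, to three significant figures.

ΔU ≈ -2230 J

Constant volume ⇒ W = 0, so Q = ΔU = nCᵥΔT with Cᵥ = 3R/2 = 12.47 J/(mol·K).
ΔU = (0.76)(12.47)(382 − 617) = -2227 J.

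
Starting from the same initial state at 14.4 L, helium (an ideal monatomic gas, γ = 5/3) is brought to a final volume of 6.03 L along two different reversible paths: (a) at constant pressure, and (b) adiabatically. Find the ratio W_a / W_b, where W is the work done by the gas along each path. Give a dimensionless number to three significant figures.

W_a / W_b ≈ 0.493

Path (a) isobaric: W = P₁(V₂ − V₁) → W_a/(P₁V₁) = -0.5813.
Path (b) adiabatic: W = P₁V₁(1 − (V₁/V₂)^(γ−1))/(γ−1) → W_b/(P₁V₁) = -1.18.
W_a / W_b = -0.5813 / -1.18 = 0.4926.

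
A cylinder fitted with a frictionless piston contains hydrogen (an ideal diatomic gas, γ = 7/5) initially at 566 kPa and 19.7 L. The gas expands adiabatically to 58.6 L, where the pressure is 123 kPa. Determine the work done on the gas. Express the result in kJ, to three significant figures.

W ≈ -9.86 kJ

Adiabatic: W = (P₁V₁ − P₂V₂)/(γ − 1) with γ = 7/5.
P₁V₁ = 11150 J, P₂V₂ = 7208 J.
W = (11150 − 7208) / 0.4 = 9856 J.
Work on gas = −W_by = -9856 J.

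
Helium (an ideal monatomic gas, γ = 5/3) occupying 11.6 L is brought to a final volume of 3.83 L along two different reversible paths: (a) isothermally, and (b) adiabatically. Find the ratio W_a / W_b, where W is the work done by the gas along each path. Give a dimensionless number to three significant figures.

W_a / W_b ≈ 0.676

Path (a) isothermal: W = P₁V₁ ln(V₂/V₁) → W_a/(P₁V₁) = -1.108.
Path (b) adiabatic: W = P₁V₁(1 − (V₁/V₂)^(γ−1))/(γ−1) → W_b/(P₁V₁) = -1.64.
W_a / W_b = -1.108 / -1.64 = 0.6757.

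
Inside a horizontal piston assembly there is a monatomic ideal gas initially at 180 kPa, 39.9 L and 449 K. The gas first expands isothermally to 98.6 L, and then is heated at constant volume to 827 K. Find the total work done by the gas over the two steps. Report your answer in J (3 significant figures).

Step 1 (isothermal): W = P₁V₁ ln(V₂/V₁) = (7182) ln(98.6/39.9) = 6498 J.
Step 2 (isochoric): W = 0 (constant volume).
W_total = 6498 + 0 = 6498 J.

W_total ≈ 6500 J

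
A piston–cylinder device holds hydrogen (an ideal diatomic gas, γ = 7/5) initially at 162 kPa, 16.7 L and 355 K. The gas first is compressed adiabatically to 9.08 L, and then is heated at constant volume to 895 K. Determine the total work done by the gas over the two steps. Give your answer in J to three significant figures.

Step 1 (adiabatic): W = (P₁V₁ − P₂V₂)/(γ−1) = (2705 − 3452)/0.4 = -1867 J.
Step 2 (isochoric): W = 0 (constant volume).
W_total = -1867 + 0 = -1867 J.

W_total ≈ -1870 J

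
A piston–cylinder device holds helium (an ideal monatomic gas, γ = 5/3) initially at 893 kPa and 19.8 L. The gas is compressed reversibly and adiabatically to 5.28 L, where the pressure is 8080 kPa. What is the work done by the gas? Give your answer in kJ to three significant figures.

W ≈ -37.5 kJ

Adiabatic: W = (P₁V₁ − P₂V₂)/(γ − 1) with γ = 5/3.
P₁V₁ = 17681 J, P₂V₂ = 42662 J.
W = (17681 − 42662) / 0.6667 = -37471 J.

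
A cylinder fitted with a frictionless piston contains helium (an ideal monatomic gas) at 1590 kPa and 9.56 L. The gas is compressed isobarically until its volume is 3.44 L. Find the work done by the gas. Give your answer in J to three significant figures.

W ≈ -9730 J

Isobaric: W = P ΔV.
W = (1590 kPa)(3.44 − 9.56 L) = (1590)(-6.12) = -9731 J.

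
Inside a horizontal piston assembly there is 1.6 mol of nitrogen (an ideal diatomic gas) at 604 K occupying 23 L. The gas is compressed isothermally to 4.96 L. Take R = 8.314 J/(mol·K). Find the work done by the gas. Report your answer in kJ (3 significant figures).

W ≈ -12.3 kJ

Isothermal: W = nRT ln(V₂/V₁).
W = (1.6)(8.314)(604) × ln(4.96/23)
  = 8035 × -1.534
W_by_gas = -12326 J.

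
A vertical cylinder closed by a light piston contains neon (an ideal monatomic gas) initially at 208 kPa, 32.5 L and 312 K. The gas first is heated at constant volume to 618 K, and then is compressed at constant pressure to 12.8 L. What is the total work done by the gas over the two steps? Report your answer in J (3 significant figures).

W_total ≈ -8120 J

Step 1 (isochoric): W = 0 (constant volume).
After step 1: P = 412 kPa (V unchanged).
Step 2 (isobaric): W = PΔV = (412 kPa)(12.8 − 32.5 L) = -8116 J.
W_total = 0 − 8116 = -8116 J.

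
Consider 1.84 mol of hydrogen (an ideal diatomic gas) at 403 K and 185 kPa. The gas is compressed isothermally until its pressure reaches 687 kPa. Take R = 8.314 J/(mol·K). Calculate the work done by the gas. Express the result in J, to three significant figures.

Isothermal process: W = nRT ln(V₂/V₁) = nRT ln(P₁/P₂).
W = (1.84)(8.314)(403) × ln(185/687)
  = 6165 × ln(0.2693) = 6165 × -1.312
W_by_gas = -8088 J.

W ≈ -8090 J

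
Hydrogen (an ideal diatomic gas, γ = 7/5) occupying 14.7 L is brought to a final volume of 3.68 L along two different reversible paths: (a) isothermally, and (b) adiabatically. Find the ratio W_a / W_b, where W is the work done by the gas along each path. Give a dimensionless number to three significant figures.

Path (a) isothermal: W = P₁V₁ ln(V₂/V₁) → W_a/(P₁V₁) = -1.385.
Path (b) adiabatic: W = P₁V₁(1 − (V₁/V₂)^(γ−1))/(γ−1) → W_b/(P₁V₁) = -1.85.
W_a / W_b = -1.385 / -1.85 = 0.7485.

W_a / W_b ≈ 0.748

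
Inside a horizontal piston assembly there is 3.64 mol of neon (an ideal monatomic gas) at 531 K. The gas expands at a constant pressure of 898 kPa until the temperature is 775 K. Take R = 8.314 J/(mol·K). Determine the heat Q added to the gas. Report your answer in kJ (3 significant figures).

Isobaric: W = nRΔT = (3.64)(8.314)(244) = 7384 J.
ΔU = nCᵥΔT with Cᵥ = 3R/2: ΔU = (3.64)(12.47)(244) = 11076 J.
Q = ΔU + W = 11076 + 7384 = 18460 J.

Q ≈ 18.5 kJ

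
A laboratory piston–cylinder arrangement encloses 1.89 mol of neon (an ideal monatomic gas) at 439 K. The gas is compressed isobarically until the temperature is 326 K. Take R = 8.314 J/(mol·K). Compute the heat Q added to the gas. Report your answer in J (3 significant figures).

Q ≈ -4440 J

Isobaric: W = nRΔT = (1.89)(8.314)(-113) = -1776 J.
ΔU = nCᵥΔT with Cᵥ = 3R/2: ΔU = (1.89)(12.47)(-113) = -2663 J.
Q = ΔU + W = -2663 − 1776 = -4439 J.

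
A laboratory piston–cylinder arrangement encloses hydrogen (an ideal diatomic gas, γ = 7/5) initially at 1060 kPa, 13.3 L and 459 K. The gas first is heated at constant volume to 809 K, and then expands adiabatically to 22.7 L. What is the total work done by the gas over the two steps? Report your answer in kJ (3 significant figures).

Step 1 (isochoric): W = 0 (constant volume).
After step 1: P = 1868 kPa (V unchanged).
Step 2 (adiabatic): W = (P₁V₁ − P₂V₂)/(γ−1) = (24848 − 20064)/0.4 = 11960 J.
W_total = 0 + 11960 = 11960 J.

W_total ≈ 12.0 kJ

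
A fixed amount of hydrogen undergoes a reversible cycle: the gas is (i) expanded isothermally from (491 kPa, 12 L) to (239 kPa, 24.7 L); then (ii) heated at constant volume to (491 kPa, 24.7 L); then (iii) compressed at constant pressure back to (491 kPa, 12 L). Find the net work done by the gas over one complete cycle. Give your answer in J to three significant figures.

W_net ≈ -1980 J

Leg (i): W = PᵢVᵢ ln(V_f/Vᵢ) = (5892) ln(24.7/12) = 4253 J.
Leg (ii): W = 0.
Leg (iii): W = PΔV = (491)(12 − 24.7) = -6236 J.
W_net = 4253 − 6236 = -1982 J.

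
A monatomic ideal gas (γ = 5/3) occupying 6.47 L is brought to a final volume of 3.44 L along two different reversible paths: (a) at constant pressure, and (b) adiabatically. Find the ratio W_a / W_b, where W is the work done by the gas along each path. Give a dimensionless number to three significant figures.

Path (a) isobaric: W = P₁(V₂ − V₁) → W_a/(P₁V₁) = -0.4683.
Path (b) adiabatic: W = P₁V₁(1 − (V₁/V₂)^(γ−1))/(γ−1) → W_b/(P₁V₁) = -0.7855.
W_a / W_b = -0.4683 / -0.7855 = 0.5962.

W_a / W_b ≈ 0.596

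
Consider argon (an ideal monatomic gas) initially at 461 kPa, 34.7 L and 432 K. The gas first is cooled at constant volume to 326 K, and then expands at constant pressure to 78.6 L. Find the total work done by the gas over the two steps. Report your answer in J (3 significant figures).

Step 1 (isochoric): W = 0 (constant volume).
After step 1: P = 347.9 kPa (V unchanged).
Step 2 (isobaric): W = PΔV = (347.9 kPa)(78.6 − 34.7 L) = 15272 J.
W_total = 0 + 15272 = 15272 J.

W_total ≈ 15300 J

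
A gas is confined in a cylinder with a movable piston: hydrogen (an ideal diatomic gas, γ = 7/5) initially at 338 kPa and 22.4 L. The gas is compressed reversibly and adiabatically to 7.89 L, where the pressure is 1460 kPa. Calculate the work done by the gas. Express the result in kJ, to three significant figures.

Adiabatic: W = (P₁V₁ − P₂V₂)/(γ − 1) with γ = 7/5.
P₁V₁ = 7571 J, P₂V₂ = 11519 J.
W = (7571 − 11519) / 0.4 = -9871 J.

W ≈ -9.87 kJ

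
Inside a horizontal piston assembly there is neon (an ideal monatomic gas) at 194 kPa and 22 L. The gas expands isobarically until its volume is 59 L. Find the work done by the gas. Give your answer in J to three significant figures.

Isobaric: W = P ΔV.
W = (194 kPa)(59 − 22 L) = (194)(37) = 7178 J.

W ≈ 7180 J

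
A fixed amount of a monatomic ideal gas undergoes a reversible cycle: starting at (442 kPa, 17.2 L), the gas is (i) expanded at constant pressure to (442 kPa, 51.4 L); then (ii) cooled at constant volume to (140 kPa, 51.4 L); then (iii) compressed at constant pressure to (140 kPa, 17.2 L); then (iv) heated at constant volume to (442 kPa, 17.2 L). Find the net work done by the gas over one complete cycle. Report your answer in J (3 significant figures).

Constant-volume legs do no work.
W(i) = (442)(51.4 − 17.2) = 15116 J; W(iii) = (140)(17.2 − 51.4) = -4788 J.
W_net = 15116 − 4788 = 10328 J (the clockwise enclosed area).

W_net ≈ 10300 J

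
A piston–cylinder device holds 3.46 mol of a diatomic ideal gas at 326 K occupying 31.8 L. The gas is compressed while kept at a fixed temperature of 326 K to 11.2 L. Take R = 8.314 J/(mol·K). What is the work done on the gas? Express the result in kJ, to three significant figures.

W ≈ 9.79 kJ

Isothermal: W = nRT ln(V₂/V₁).
W = (3.46)(8.314)(326) × ln(11.2/31.8)
  = 9378 × -1.044
W_by_gas = -9786 J; work on gas = −W_by = 9786 J.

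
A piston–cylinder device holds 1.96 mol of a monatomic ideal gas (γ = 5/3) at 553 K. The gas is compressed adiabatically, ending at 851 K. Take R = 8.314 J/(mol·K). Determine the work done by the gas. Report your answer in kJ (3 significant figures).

W ≈ -7.28 kJ

Adiabatic ⇒ Q = 0, so W_by = −ΔU = nCᵥ(T₁ − T₂).
Cᵥ = 3R/2 = 12.47 J/(mol·K).
W = (1.96)(12.47)(553 − 851) = -7284 J.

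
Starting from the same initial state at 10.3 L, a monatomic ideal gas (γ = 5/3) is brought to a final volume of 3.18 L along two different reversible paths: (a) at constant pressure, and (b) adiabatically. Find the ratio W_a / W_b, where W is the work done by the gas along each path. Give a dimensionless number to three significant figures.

W_a / W_b ≈ 0.388

Path (a) isobaric: W = P₁(V₂ − V₁) → W_a/(P₁V₁) = -0.6913.
Path (b) adiabatic: W = P₁V₁(1 − (V₁/V₂)^(γ−1))/(γ−1) → W_b/(P₁V₁) = -1.784.
W_a / W_b = -0.6913 / -1.784 = 0.3875.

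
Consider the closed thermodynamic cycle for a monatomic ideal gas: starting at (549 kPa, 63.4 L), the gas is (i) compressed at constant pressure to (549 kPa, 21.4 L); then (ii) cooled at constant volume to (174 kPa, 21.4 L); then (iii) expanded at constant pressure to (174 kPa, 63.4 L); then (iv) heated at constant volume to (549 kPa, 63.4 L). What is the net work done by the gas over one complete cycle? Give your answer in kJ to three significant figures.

Constant-volume legs do no work.
W(i) = (549)(21.4 − 63.4) = -23058 J; W(iii) = (174)(63.4 − 21.4) = 7308 J.
W_net = -23058 + 7308 = -15750 J (the counter-clockwise enclosed area).

W_net ≈ -15.8 kJ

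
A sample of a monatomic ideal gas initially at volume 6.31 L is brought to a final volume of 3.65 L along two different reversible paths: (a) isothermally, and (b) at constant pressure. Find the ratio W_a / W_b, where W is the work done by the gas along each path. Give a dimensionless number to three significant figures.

W_a / W_b ≈ 1.30

Path (a) isothermal: W = P₁V₁ ln(V₂/V₁) → W_a/(P₁V₁) = -0.5474.
Path (b) isobaric: W = P₁(V₂ − V₁) → W_b/(P₁V₁) = -0.4216.
W_a / W_b = -0.5474 / -0.4216 = 1.299.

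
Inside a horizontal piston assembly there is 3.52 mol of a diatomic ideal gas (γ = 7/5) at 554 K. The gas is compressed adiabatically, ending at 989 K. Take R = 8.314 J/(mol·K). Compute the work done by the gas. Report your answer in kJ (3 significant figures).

W ≈ -31.8 kJ

Adiabatic ⇒ Q = 0, so W_by = −ΔU = nCᵥ(T₁ − T₂).
Cᵥ = 5R/2 = 20.79 J/(mol·K).
W = (3.52)(20.79)(554 − 989) = -31826 J.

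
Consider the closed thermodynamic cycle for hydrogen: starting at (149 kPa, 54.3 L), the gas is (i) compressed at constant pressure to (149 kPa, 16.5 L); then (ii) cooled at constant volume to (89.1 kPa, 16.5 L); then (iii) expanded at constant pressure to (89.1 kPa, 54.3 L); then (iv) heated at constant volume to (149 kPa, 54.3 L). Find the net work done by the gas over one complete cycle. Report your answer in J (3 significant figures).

Constant-volume legs do no work.
W(i) = (149)(16.5 − 54.3) = -5632 J; W(iii) = (89.1)(54.3 − 16.5) = 3368 J.
W_net = -5632 + 3368 = -2264 J (the counter-clockwise enclosed area).

W_net ≈ -2260 J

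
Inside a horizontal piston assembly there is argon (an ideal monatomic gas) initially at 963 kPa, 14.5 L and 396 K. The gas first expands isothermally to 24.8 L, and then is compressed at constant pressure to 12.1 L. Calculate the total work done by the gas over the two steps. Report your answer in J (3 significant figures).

Step 1 (isothermal): W = P₁V₁ ln(V₂/V₁) = (13964) ln(24.8/14.5) = 7494 J.
After step 1: P = 563 kPa, V = 24.8 L, T = 396 K.
Step 2 (isobaric): W = PΔV = (563 kPa)(12.1 − 24.8 L) = -7151 J.
W_total = 7494 − 7151 = 343.5 J.

W_total ≈ 343 J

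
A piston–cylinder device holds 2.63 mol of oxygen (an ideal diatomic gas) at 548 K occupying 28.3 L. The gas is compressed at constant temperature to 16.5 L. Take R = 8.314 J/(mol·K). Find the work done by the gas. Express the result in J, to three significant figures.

W ≈ -6460 J

Isothermal: W = nRT ln(V₂/V₁).
W = (2.63)(8.314)(548) × ln(16.5/28.3)
  = 11982 × -0.5395
W_by_gas = -6465 J.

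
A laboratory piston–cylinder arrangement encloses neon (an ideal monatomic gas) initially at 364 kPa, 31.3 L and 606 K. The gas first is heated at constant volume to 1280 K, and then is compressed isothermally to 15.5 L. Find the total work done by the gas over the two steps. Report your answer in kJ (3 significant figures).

W_total ≈ -16.9 kJ

Step 1 (isochoric): W = 0 (constant volume).
After step 1: P = 768.8 kPa (V unchanged).
Step 2 (isothermal): W = P₁V₁ ln(V₂/V₁) = (24065) ln(15.5/31.3) = -16912 J.
W_total = 0 − 16912 = -16912 J.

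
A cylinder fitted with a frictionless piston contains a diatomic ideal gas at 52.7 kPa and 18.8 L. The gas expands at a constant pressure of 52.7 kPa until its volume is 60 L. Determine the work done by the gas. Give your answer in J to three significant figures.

Isobaric: W = P ΔV.
W = (52.7 kPa)(60 − 18.8 L) = (52.7)(41.2) = 2171 J.

W ≈ 2170 J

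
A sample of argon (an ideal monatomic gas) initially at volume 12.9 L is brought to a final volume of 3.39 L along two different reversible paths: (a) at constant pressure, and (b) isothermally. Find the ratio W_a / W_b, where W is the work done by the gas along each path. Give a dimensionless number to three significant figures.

W_a / W_b ≈ 0.552

Path (a) isobaric: W = P₁(V₂ − V₁) → W_a/(P₁V₁) = -0.7372.
Path (b) isothermal: W = P₁V₁ ln(V₂/V₁) → W_b/(P₁V₁) = -1.336.
W_a / W_b = -0.7372 / -1.336 = 0.5516.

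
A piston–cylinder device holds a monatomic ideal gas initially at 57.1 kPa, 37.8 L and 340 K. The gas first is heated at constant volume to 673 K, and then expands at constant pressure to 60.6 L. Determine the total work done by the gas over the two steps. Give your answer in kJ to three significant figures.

Step 1 (isochoric): W = 0 (constant volume).
After step 1: P = 113 kPa (V unchanged).
Step 2 (isobaric): W = PΔV = (113 kPa)(60.6 − 37.8 L) = 2577 J.
W_total = 0 + 2577 = 2577 J.

W_total ≈ 2.58 kJ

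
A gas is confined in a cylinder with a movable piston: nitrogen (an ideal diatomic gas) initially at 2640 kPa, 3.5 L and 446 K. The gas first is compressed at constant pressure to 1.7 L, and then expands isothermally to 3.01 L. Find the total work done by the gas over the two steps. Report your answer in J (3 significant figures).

W_total ≈ -2190 J

Step 1 (isobaric): W = PΔV = (2640 kPa)(1.7 − 3.5 L) = -4752 J.
After step 1: P = 2640 kPa, V = 1.7 L, T = 216.6 K.
Step 2 (isothermal): W = P₁V₁ ln(V₂/V₁) = (4488) ln(3.01/1.7) = 2564 J.
W_total = -4752 + 2564 = -2188 J.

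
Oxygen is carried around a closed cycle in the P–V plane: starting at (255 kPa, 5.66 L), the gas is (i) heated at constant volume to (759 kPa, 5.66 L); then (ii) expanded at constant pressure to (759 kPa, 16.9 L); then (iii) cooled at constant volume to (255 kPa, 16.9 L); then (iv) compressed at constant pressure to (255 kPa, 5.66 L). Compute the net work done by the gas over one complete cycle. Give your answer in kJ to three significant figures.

W_net ≈ 5.66 kJ

Constant-volume legs do no work.
W(ii) = (759)(16.9 − 5.66) = 8531 J; W(iv) = (255)(5.66 − 16.9) = -2866 J.
W_net = 8531 − 2866 = 5665 J (the clockwise enclosed area).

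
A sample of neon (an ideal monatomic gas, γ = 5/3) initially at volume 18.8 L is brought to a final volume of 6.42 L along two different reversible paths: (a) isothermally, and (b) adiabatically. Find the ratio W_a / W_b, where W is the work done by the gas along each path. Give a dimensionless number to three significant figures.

Path (a) isothermal: W = P₁V₁ ln(V₂/V₁) → W_a/(P₁V₁) = -1.074.
Path (b) adiabatic: W = P₁V₁(1 − (V₁/V₂)^(γ−1))/(γ−1) → W_b/(P₁V₁) = -1.57.
W_a / W_b = -1.074 / -1.57 = 0.6842.

W_a / W_b ≈ 0.684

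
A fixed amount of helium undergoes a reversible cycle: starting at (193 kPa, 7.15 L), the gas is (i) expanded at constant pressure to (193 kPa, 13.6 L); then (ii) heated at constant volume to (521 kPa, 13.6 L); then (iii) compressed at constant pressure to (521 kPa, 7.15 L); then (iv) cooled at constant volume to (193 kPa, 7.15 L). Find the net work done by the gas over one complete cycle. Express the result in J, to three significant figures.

W_net ≈ -2120 J

Constant-volume legs do no work.
W(i) = (193)(13.6 − 7.15) = 1245 J; W(iii) = (521)(7.15 − 13.6) = -3360 J.
W_net = 1245 − 3360 = -2116 J (the counter-clockwise enclosed area).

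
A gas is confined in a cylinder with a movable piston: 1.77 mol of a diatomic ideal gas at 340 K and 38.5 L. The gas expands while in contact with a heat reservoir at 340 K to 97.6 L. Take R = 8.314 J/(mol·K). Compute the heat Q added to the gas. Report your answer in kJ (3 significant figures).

Isothermal ⇒ ΔU = 0, so Q = W = nRT ln(V₂/V₁).
Q = (1.77)(8.314)(340) ln(97.6/38.5) = 5003 × 0.9302 = 4654 J.

Q ≈ 4.65 kJ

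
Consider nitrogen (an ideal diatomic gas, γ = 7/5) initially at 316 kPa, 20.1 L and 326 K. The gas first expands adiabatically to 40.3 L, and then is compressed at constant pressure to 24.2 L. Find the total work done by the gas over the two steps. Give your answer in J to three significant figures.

W_total ≈ 1940 J

Step 1 (adiabatic): W = (P₁V₁ − P₂V₂)/(γ−1) = (6352 − 4809)/0.4 = 3857 J.
After step 1: P = 119.3 kPa, V = 40.3 L, T = 246.8 K.
Step 2 (isobaric): W = PΔV = (119.3 kPa)(24.2 − 40.3 L) = -1921 J.
W_total = 3857 − 1921 = 1936 J.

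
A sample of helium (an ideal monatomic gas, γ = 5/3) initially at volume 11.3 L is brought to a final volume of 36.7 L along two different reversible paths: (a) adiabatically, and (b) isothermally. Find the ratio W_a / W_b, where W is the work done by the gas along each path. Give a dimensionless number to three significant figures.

Path (a) adiabatic: W = P₁V₁(1 − (V₁/V₂)^(γ−1))/(γ−1) → W_a/(P₁V₁) = 0.816.
Path (b) isothermal: W = P₁V₁ ln(V₂/V₁) → W_b/(P₁V₁) = 1.178.
W_a / W_b = 0.816 / 1.178 = 0.6927.

W_a / W_b ≈ 0.693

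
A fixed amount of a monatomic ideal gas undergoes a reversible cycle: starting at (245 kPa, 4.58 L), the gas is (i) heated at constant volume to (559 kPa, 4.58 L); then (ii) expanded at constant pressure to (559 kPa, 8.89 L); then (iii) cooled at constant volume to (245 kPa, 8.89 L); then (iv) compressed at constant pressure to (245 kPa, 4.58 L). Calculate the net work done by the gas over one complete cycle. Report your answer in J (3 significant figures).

Constant-volume legs do no work.
W(ii) = (559)(8.89 − 4.58) = 2409 J; W(iv) = (245)(4.58 − 8.89) = -1056 J.
W_net = 2409 − 1056 = 1353 J (the clockwise enclosed area).

W_net ≈ 1350 J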